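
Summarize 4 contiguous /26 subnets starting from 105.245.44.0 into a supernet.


Original prefix: /26
Number of subnets: 4 = 2^2
New prefix = 26 - 2 = 24
Supernet: 105.245.44.0/24


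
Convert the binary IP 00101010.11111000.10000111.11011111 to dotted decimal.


00101010 = 42
11111000 = 248
10000111 = 135
11011111 = 223
IP: 42.248.135.223


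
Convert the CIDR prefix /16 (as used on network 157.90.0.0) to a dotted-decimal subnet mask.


/16 means 16 network bits, 16 host bits
Binary: 11111111111111110000000000000000
Mask: 255.255.0.0


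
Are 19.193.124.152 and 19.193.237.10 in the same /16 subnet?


Mask: 255.255.0.0
19.193.124.152 AND mask = 19.193.0.0
19.193.237.10 AND mask = 19.193.0.0
Yes, same subnet (19.193.0.0)


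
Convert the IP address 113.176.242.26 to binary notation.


113 = 01110001
176 = 10110000
242 = 11110010
26 = 00011010
Binary: 01110001.10110000.11110010.00011010


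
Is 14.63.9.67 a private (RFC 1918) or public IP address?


RFC 1918 private ranges:
  10.0.0.0/8 (10.0.0.0 - 10.255.255.255)
  172.16.0.0/12 (172.16.0.0 - 172.31.255.255)
  192.168.0.0/16 (192.168.0.0 - 192.168.255.255)
Public (not in any RFC 1918 range)


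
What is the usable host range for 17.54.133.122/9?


Network: 17.0.0.0
Broadcast: 17.127.255.255
First usable = network + 1
Last usable = broadcast - 1
Range: 17.0.0.1 to 17.127.255.254


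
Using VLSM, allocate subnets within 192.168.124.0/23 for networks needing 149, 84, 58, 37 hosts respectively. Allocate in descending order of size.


149 hosts -> /24 (254 usable): 192.168.124.0/24
84 hosts -> /25 (126 usable): 192.168.125.0/25
58 hosts -> /26 (62 usable): 192.168.125.128/26
37 hosts -> /26 (62 usable): 192.168.125.192/26
Allocation: 192.168.124.0/24 (149 hosts, 254 usable); 192.168.125.0/25 (84 hosts, 126 usable); 192.168.125.128/26 (58 hosts, 62 usable); 192.168.125.192/26 (37 hosts, 62 usable)


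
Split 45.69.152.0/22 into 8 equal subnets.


New prefix = 22 + 3 = 25
Each subnet has 128 addresses
  45.69.152.0/25
  45.69.152.128/25
  45.69.153.0/25
  45.69.153.128/25
  45.69.154.0/25
  45.69.154.128/25
  45.69.155.0/25
  45.69.155.128/25
Subnets: 45.69.152.0/25, 45.69.152.128/25, 45.69.153.0/25, 45.69.153.128/25, 45.69.154.0/25, 45.69.154.128/25, 45.69.155.0/25, 45.69.155.128/25


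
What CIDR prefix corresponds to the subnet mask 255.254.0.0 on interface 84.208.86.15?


Binary: 11111111.11111110.00000000.00000000
Count leading 1s
Prefix: /15


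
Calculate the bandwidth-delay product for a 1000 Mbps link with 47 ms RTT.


BDP = bandwidth * RTT
= 1000 Mbps * 47 ms
= 1000 * 1e6 * 47 / 1000 bits
= 47000000 bits
= 5875000 bytes
= 5737.3047 KB
BDP = 47000000 bits (5875000 bytes)


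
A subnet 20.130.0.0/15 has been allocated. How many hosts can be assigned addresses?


Host bits = 32 - 15 = 17
Total addresses = 2^17 = 131072
Usable = total - 2 (network and broadcast)
Usable hosts: 131070


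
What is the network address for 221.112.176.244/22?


IP:   11011101.01110000.10110000.11110100
Mask: 11111111.11111111.11111100.00000000
AND operation:
Net:  11011101.01110000.10110000.00000000
Network: 221.112.176.0/22


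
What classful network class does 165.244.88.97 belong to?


First octet: 165
Binary: 10100101
10xxxxxx -> Class B (128-191)
Class B, default mask 255.255.0.0 (/16)


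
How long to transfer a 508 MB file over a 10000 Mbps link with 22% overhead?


Effective throughput = 10000 * (1 - 22/100) = 7800 Mbps
File size in Mb = 508 * 8 = 4064 Mb
Time = 4064 / 7800
Time = 0.521 seconds


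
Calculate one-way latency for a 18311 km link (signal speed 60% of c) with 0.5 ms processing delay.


Speed = 0.6 * 3e5 km/s = 180000 km/s
Propagation delay = 18311 / 180000 = 0.1017 s = 101.7278 ms
Processing delay = 0.5 ms
Total one-way latency = 102.2278 ms


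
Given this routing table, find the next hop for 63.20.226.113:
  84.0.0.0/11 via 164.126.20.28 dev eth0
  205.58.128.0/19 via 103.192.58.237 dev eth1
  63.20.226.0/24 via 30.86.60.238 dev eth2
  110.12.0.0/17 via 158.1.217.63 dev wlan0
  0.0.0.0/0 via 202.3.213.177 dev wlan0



Longest prefix match for 63.20.226.113:
  /11 84.0.0.0: no
  /19 205.58.128.0: no
  /24 63.20.226.0: MATCH
  /17 110.12.0.0: no
  /0 0.0.0.0: MATCH
Selected: next-hop 30.86.60.238 via eth2 (matched /24)


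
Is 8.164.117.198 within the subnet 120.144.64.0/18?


Subnet network: 120.144.64.0
Test IP AND mask: 8.164.64.0
No, 8.164.117.198 is not in 120.144.64.0/18


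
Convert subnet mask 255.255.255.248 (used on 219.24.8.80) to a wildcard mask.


Subnet mask: 255.255.255.248
Wildcard = 255.255.255.255 - subnet mask
255 - 255 = 0
255 - 255 = 0
255 - 255 = 0
255 - 248 = 7
Wildcard: 0.0.0.7


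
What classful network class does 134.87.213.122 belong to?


First octet: 134
Binary: 10000110
10xxxxxx -> Class B (128-191)
Class B, default mask 255.255.0.0 (/16)


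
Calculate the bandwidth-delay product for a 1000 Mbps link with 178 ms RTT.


BDP = bandwidth * RTT
= 1000 Mbps * 178 ms
= 1000 * 1e6 * 178 / 1000 bits
= 178000000 bits
= 22250000 bytes
= 21728.5156 KB
BDP = 178000000 bits (22250000 bytes)


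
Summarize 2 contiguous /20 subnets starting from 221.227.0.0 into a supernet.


Original prefix: /20
Number of subnets: 2 = 2^1
New prefix = 20 - 1 = 19
Supernet: 221.227.0.0/19


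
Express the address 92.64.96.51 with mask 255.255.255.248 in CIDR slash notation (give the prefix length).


Binary: 11111111.11111111.11111111.11111000
Count leading 1s
Prefix: /29


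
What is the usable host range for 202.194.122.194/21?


Network: 202.194.120.0
Broadcast: 202.194.127.255
First usable = network + 1
Last usable = broadcast - 1
Range: 202.194.120.1 to 202.194.127.254


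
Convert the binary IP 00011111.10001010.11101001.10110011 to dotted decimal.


00011111 = 31
10001010 = 138
11101001 = 233
10110011 = 179
IP: 31.138.233.179


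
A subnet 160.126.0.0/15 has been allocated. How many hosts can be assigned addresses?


Host bits = 32 - 15 = 17
Total addresses = 2^17 = 131072
Usable = total - 2 (network and broadcast)
Usable hosts: 131070


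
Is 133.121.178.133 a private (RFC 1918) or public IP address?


RFC 1918 private ranges:
  10.0.0.0/8 (10.0.0.0 - 10.255.255.255)
  172.16.0.0/12 (172.16.0.0 - 172.31.255.255)
  192.168.0.0/16 (192.168.0.0 - 192.168.255.255)
Public (not in any RFC 1918 range)


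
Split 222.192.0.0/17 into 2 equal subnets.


New prefix = 17 + 1 = 18
Each subnet has 16384 addresses
  222.192.0.0/18
  222.192.64.0/18
Subnets: 222.192.0.0/18, 222.192.64.0/18


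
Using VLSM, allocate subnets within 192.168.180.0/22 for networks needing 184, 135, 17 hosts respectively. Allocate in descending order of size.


184 hosts -> /24 (254 usable): 192.168.180.0/24
135 hosts -> /24 (254 usable): 192.168.181.0/24
17 hosts -> /27 (30 usable): 192.168.182.0/27
Allocation: 192.168.180.0/24 (184 hosts, 254 usable); 192.168.181.0/24 (135 hosts, 254 usable); 192.168.182.0/27 (17 hosts, 30 usable)


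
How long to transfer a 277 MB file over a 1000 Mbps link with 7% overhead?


Effective throughput = 1000 * (1 - 7/100) = 930.0 Mbps
File size in Mb = 277 * 8 = 2216 Mb
Time = 2216 / 930.0
Time = 2.3828 seconds


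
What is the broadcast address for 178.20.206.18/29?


Network: 178.20.206.16/29
Host bits = 3
Set all host bits to 1:
Broadcast: 178.20.206.23


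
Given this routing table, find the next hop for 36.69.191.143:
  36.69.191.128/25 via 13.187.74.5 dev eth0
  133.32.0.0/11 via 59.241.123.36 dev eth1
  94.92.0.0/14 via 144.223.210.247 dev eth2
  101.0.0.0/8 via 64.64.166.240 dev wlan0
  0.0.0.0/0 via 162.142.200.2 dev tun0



Longest prefix match for 36.69.191.143:
  /25 36.69.191.128: MATCH
  /11 133.32.0.0: no
  /14 94.92.0.0: no
  /8 101.0.0.0: no
  /0 0.0.0.0: MATCH
Selected: next-hop 13.187.74.5 via eth0 (matched /25)


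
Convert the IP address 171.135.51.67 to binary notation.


171 = 10101011
135 = 10000111
51 = 00110011
67 = 01000011
Binary: 10101011.10000111.00110011.01000011


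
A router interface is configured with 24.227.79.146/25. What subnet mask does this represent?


/25 means 25 network bits, 7 host bits
Binary: 11111111111111111111111110000000
Mask: 255.255.255.128


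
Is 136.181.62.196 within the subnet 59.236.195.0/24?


Subnet network: 59.236.195.0
Test IP AND mask: 136.181.62.0
No, 136.181.62.196 is not in 59.236.195.0/24


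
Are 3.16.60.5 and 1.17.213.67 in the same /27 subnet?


Mask: 255.255.255.224
3.16.60.5 AND mask = 3.16.60.0
1.17.213.67 AND mask = 1.17.213.64
No, different subnets (3.16.60.0 vs 1.17.213.64)


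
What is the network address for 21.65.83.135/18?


IP:   00010101.01000001.01010011.10000111
Mask: 11111111.11111111.11000000.00000000
AND operation:
Net:  00010101.01000001.01000000.00000000
Network: 21.65.64.0/18


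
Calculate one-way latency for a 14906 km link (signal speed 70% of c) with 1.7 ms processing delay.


Speed = 0.7 * 3e5 km/s = 210000 km/s
Propagation delay = 14906 / 210000 = 0.071 s = 70.981 ms
Processing delay = 1.7 ms
Total one-way latency = 72.681 ms


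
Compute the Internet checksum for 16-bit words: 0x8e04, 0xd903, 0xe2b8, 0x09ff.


Sum all words (with carry folding):
+ 0x8e04 = 0x8e04
+ 0xd903 = 0x6708
+ 0xe2b8 = 0x49c1
+ 0x09ff = 0x53c0
One's complement: ~0x53c0
Checksum = 0xac3f


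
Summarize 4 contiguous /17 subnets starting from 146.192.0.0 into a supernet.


Original prefix: /17
Number of subnets: 4 = 2^2
New prefix = 17 - 2 = 15
Supernet: 146.192.0.0/15


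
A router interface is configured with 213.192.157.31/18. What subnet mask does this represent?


/18 means 18 network bits, 14 host bits
Binary: 11111111111111111100000000000000
Mask: 255.255.192.0


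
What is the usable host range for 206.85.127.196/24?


Network: 206.85.127.0
Broadcast: 206.85.127.255
First usable = network + 1
Last usable = broadcast - 1
Range: 206.85.127.1 to 206.85.127.254


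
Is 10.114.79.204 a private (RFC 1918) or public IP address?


RFC 1918 private ranges:
  10.0.0.0/8 (10.0.0.0 - 10.255.255.255)
  172.16.0.0/12 (172.16.0.0 - 172.31.255.255)
  192.168.0.0/16 (192.168.0.0 - 192.168.255.255)
Private (in 10.0.0.0/8)


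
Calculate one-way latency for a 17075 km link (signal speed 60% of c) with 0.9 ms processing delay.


Speed = 0.6 * 3e5 km/s = 180000 km/s
Propagation delay = 17075 / 180000 = 0.0949 s = 94.8611 ms
Processing delay = 0.9 ms
Total one-way latency = 95.7611 ms


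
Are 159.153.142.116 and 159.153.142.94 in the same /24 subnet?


Mask: 255.255.255.0
159.153.142.116 AND mask = 159.153.142.0
159.153.142.94 AND mask = 159.153.142.0
Yes, same subnet (159.153.142.0)


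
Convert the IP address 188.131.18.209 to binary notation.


188 = 10111100
131 = 10000011
18 = 00010010
209 = 11010001
Binary: 10111100.10000011.00010010.11010001


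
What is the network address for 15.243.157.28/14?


IP:   00001111.11110011.10011101.00011100
Mask: 11111111.11111100.00000000.00000000
AND operation:
Net:  00001111.11110000.00000000.00000000
Network: 15.240.0.0/14


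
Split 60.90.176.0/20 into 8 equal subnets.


New prefix = 20 + 3 = 23
Each subnet has 512 addresses
  60.90.176.0/23
  60.90.178.0/23
  60.90.180.0/23
  60.90.182.0/23
  60.90.184.0/23
  60.90.186.0/23
  60.90.188.0/23
  60.90.190.0/23
Subnets: 60.90.176.0/23, 60.90.178.0/23, 60.90.180.0/23, 60.90.182.0/23, 60.90.184.0/23, 60.90.186.0/23, 60.90.188.0/23, 60.90.190.0/23


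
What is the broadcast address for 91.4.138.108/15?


Network: 91.4.0.0/15
Host bits = 17
Set all host bits to 1:
Broadcast: 91.5.255.255


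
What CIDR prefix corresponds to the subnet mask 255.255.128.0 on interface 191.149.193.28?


Binary: 11111111.11111111.10000000.00000000
Count leading 1s
Prefix: /17


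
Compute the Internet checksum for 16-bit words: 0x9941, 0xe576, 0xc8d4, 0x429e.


Sum all words (with carry folding):
+ 0x9941 = 0x9941
+ 0xe576 = 0x7eb8
+ 0xc8d4 = 0x478d
+ 0x429e = 0x8a2b
One's complement: ~0x8a2b
Checksum = 0x75d4


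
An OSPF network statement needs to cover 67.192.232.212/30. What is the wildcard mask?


Subnet mask: 255.255.255.252
Wildcard = 255.255.255.255 - subnet mask
255 - 255 = 0
255 - 255 = 0
255 - 255 = 0
255 - 252 = 3
Wildcard: 0.0.0.3


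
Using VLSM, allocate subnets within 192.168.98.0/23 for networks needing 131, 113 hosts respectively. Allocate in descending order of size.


131 hosts -> /24 (254 usable): 192.168.98.0/24
113 hosts -> /25 (126 usable): 192.168.99.0/25
Allocation: 192.168.98.0/24 (131 hosts, 254 usable); 192.168.99.0/25 (113 hosts, 126 usable)


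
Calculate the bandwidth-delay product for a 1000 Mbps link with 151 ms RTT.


BDP = bandwidth * RTT
= 1000 Mbps * 151 ms
= 1000 * 1e6 * 151 / 1000 bits
= 151000000 bits
= 18875000 bytes
= 18432.6172 KB
BDP = 151000000 bits (18875000 bytes)


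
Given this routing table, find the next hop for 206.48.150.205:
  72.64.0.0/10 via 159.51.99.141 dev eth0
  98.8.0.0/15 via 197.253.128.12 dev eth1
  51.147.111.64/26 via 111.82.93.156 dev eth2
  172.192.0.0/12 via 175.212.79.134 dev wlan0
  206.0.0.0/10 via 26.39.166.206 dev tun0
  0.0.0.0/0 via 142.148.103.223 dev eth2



Longest prefix match for 206.48.150.205:
  /10 72.64.0.0: no
  /15 98.8.0.0: no
  /26 51.147.111.64: no
  /12 172.192.0.0: no
  /10 206.0.0.0: MATCH
  /0 0.0.0.0: MATCH
Selected: next-hop 26.39.166.206 via tun0 (matched /10)


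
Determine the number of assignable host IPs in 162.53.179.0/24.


Host bits = 32 - 24 = 8
Total addresses = 2^8 = 256
Usable = total - 2 (network and broadcast)
Usable hosts: 254


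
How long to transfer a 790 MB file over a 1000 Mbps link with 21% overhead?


Effective throughput = 1000 * (1 - 21/100) = 790 Mbps
File size in Mb = 790 * 8 = 6320 Mb
Time = 6320 / 790
Time = 8 seconds


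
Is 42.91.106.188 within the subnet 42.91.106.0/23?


Subnet network: 42.91.106.0
Test IP AND mask: 42.91.106.0
Yes, 42.91.106.188 is in 42.91.106.0/23


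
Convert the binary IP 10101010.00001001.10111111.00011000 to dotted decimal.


10101010 = 170
00001001 = 9
10111111 = 191
00011000 = 24
IP: 170.9.191.24


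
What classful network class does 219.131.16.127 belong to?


First octet: 219
Binary: 11011011
110xxxxx -> Class C (192-223)
Class C, default mask 255.255.255.0 (/24)


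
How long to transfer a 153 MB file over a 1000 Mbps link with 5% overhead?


Effective throughput = 1000 * (1 - 5/100) = 950 Mbps
File size in Mb = 153 * 8 = 1224 Mb
Time = 1224 / 950
Time = 1.2884 seconds


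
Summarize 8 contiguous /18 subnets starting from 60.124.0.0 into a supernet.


Original prefix: /18
Number of subnets: 8 = 2^3
New prefix = 18 - 3 = 15
Supernet: 60.124.0.0/15


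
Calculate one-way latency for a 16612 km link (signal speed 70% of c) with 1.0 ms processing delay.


Speed = 0.7 * 3e5 km/s = 210000 km/s
Propagation delay = 16612 / 210000 = 0.0791 s = 79.1048 ms
Processing delay = 1.0 ms
Total one-way latency = 80.1048 ms


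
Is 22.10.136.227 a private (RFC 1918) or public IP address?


RFC 1918 private ranges:
  10.0.0.0/8 (10.0.0.0 - 10.255.255.255)
  172.16.0.0/12 (172.16.0.0 - 172.31.255.255)
  192.168.0.0/16 (192.168.0.0 - 192.168.255.255)
Public (not in any RFC 1918 range)


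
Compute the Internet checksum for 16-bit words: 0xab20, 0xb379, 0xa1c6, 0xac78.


Sum all words (with carry folding):
+ 0xab20 = 0xab20
+ 0xb379 = 0x5e9a
+ 0xa1c6 = 0x0061
+ 0xac78 = 0xacd9
One's complement: ~0xacd9
Checksum = 0x5326


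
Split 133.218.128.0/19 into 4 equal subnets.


New prefix = 19 + 2 = 21
Each subnet has 2048 addresses
  133.218.128.0/21
  133.218.136.0/21
  133.218.144.0/21
  133.218.152.0/21
Subnets: 133.218.128.0/21, 133.218.136.0/21, 133.218.144.0/21, 133.218.152.0/21


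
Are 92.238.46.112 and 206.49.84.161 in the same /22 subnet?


Mask: 255.255.252.0
92.238.46.112 AND mask = 92.238.44.0
206.49.84.161 AND mask = 206.49.84.0
No, different subnets (92.238.44.0 vs 206.49.84.0)


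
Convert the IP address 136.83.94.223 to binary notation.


136 = 10001000
83 = 01010011
94 = 01011110
223 = 11011111
Binary: 10001000.01010011.01011110.11011111


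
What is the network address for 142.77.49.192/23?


IP:   10001110.01001101.00110001.11000000
Mask: 11111111.11111111.11111110.00000000
AND operation:
Net:  10001110.01001101.00110000.00000000
Network: 142.77.48.0/23


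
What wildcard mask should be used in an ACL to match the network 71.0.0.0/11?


Subnet mask: 255.224.0.0
Wildcard = 255.255.255.255 - subnet mask
255 - 255 = 0
255 - 224 = 31
255 - 0 = 255
255 - 0 = 255
Wildcard: 0.31.255.255


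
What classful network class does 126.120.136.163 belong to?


First octet: 126
Binary: 01111110
0xxxxxxx -> Class A (1-126)
Class A, default mask 255.0.0.0 (/8)


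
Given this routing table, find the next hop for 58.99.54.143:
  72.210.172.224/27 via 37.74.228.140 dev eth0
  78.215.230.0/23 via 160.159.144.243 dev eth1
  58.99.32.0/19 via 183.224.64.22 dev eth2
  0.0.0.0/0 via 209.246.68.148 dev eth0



Longest prefix match for 58.99.54.143:
  /27 72.210.172.224: no
  /23 78.215.230.0: no
  /19 58.99.32.0: MATCH
  /0 0.0.0.0: MATCH
Selected: next-hop 183.224.64.22 via eth2 (matched /19)


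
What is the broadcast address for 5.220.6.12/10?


Network: 5.192.0.0/10
Host bits = 22
Set all host bits to 1:
Broadcast: 5.255.255.255


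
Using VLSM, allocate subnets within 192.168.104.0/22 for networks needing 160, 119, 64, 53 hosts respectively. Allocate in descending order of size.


160 hosts -> /24 (254 usable): 192.168.104.0/24
119 hosts -> /25 (126 usable): 192.168.105.0/25
64 hosts -> /25 (126 usable): 192.168.105.128/25
53 hosts -> /26 (62 usable): 192.168.106.0/26
Allocation: 192.168.104.0/24 (160 hosts, 254 usable); 192.168.105.0/25 (119 hosts, 126 usable); 192.168.105.128/25 (64 hosts, 126 usable); 192.168.106.0/26 (53 hosts, 62 usable)


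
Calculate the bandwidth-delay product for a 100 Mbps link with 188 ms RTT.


BDP = bandwidth * RTT
= 100 Mbps * 188 ms
= 100 * 1e6 * 188 / 1000 bits
= 18800000 bits
= 2350000 bytes
= 2294.9219 KB
BDP = 18800000 bits (2350000 bytes)


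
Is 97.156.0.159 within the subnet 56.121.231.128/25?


Subnet network: 56.121.231.128
Test IP AND mask: 97.156.0.128
No, 97.156.0.159 is not in 56.121.231.128/25


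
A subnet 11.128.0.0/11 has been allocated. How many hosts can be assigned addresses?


Host bits = 32 - 11 = 21
Total addresses = 2^21 = 2097152
Usable = total - 2 (network and broadcast)
Usable hosts: 2097150


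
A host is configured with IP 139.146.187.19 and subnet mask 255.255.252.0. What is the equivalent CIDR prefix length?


Binary: 11111111.11111111.11111100.00000000
Count leading 1s
Prefix: /22


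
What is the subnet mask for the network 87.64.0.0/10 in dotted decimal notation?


/10 means 10 network bits, 22 host bits
Binary: 11111111110000000000000000000000
Mask: 255.192.0.0


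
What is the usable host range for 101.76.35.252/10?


Network: 101.64.0.0
Broadcast: 101.127.255.255
First usable = network + 1
Last usable = broadcast - 1
Range: 101.64.0.1 to 101.127.255.254


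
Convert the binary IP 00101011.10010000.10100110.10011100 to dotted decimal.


00101011 = 43
10010000 = 144
10100110 = 166
10011100 = 156
IP: 43.144.166.156


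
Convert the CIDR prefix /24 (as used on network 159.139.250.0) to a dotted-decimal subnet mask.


/24 means 24 network bits, 8 host bits
Binary: 11111111111111111111111100000000
Mask: 255.255.255.0


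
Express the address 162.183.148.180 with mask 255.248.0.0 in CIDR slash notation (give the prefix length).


Binary: 11111111.11111000.00000000.00000000
Count leading 1s
Prefix: /13


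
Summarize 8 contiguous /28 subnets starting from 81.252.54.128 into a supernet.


Original prefix: /28
Number of subnets: 8 = 2^3
New prefix = 28 - 3 = 25
Supernet: 81.252.54.128/25


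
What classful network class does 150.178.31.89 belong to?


First octet: 150
Binary: 10010110
10xxxxxx -> Class B (128-191)
Class B, default mask 255.255.0.0 (/16)


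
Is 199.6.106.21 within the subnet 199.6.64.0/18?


Subnet network: 199.6.64.0
Test IP AND mask: 199.6.64.0
Yes, 199.6.106.21 is in 199.6.64.0/18


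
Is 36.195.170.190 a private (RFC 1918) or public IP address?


RFC 1918 private ranges:
  10.0.0.0/8 (10.0.0.0 - 10.255.255.255)
  172.16.0.0/12 (172.16.0.0 - 172.31.255.255)
  192.168.0.0/16 (192.168.0.0 - 192.168.255.255)
Public (not in any RFC 1918 range)


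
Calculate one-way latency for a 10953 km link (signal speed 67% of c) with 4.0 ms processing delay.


Speed = 0.67 * 3e5 km/s = 201000 km/s
Propagation delay = 10953 / 201000 = 0.0545 s = 54.4925 ms
Processing delay = 4.0 ms
Total one-way latency = 58.4925 ms


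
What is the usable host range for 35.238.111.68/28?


Network: 35.238.111.64
Broadcast: 35.238.111.79
First usable = network + 1
Last usable = broadcast - 1
Range: 35.238.111.65 to 35.238.111.78


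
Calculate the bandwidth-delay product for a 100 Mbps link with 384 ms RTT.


BDP = bandwidth * RTT
= 100 Mbps * 384 ms
= 100 * 1e6 * 384 / 1000 bits
= 38400000 bits
= 4800000 bytes
= 4687.5 KB
BDP = 38400000 bits (4800000 bytes)


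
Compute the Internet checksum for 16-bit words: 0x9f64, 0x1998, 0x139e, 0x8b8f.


Sum all words (with carry folding):
+ 0x9f64 = 0x9f64
+ 0x1998 = 0xb8fc
+ 0x139e = 0xcc9a
+ 0x8b8f = 0x582a
One's complement: ~0x582a
Checksum = 0xa7d5


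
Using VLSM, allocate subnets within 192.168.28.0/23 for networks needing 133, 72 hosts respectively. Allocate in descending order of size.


133 hosts -> /24 (254 usable): 192.168.28.0/24
72 hosts -> /25 (126 usable): 192.168.29.0/25
Allocation: 192.168.28.0/24 (133 hosts, 254 usable); 192.168.29.0/25 (72 hosts, 126 usable)


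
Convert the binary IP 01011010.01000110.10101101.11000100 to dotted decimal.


01011010 = 90
01000110 = 70
10101101 = 173
11000100 = 196
IP: 90.70.173.196


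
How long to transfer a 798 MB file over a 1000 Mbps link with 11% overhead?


Effective throughput = 1000 * (1 - 11/100) = 890 Mbps
File size in Mb = 798 * 8 = 6384 Mb
Time = 6384 / 890
Time = 7.173 seconds


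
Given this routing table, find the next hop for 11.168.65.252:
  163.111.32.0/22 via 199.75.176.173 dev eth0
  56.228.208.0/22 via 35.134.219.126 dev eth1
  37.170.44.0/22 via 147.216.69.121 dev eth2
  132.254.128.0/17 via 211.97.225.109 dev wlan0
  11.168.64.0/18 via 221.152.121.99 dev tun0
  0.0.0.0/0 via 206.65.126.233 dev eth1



Longest prefix match for 11.168.65.252:
  /22 163.111.32.0: no
  /22 56.228.208.0: no
  /22 37.170.44.0: no
  /17 132.254.128.0: no
  /18 11.168.64.0: MATCH
  /0 0.0.0.0: MATCH
Selected: next-hop 221.152.121.99 via tun0 (matched /18)


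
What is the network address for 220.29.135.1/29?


IP:   11011100.00011101.10000111.00000001
Mask: 11111111.11111111.11111111.11111000
AND operation:
Net:  11011100.00011101.10000111.00000000
Network: 220.29.135.0/29


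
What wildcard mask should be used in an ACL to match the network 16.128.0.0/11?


Subnet mask: 255.224.0.0
Wildcard = 255.255.255.255 - subnet mask
255 - 255 = 0
255 - 224 = 31
255 - 0 = 255
255 - 0 = 255
Wildcard: 0.31.255.255


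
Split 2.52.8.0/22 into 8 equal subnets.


New prefix = 22 + 3 = 25
Each subnet has 128 addresses
  2.52.8.0/25
  2.52.8.128/25
  2.52.9.0/25
  2.52.9.128/25
  2.52.10.0/25
  2.52.10.128/25
  2.52.11.0/25
  2.52.11.128/25
Subnets: 2.52.8.0/25, 2.52.8.128/25, 2.52.9.0/25, 2.52.9.128/25, 2.52.10.0/25, 2.52.10.128/25, 2.52.11.0/25, 2.52.11.128/25


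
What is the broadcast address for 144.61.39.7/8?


Network: 144.0.0.0/8
Host bits = 24
Set all host bits to 1:
Broadcast: 144.255.255.255


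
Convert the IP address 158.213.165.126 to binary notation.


158 = 10011110
213 = 11010101
165 = 10100101
126 = 01111110
Binary: 10011110.11010101.10100101.01111110


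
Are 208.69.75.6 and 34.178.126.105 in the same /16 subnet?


Mask: 255.255.0.0
208.69.75.6 AND mask = 208.69.0.0
34.178.126.105 AND mask = 34.178.0.0
No, different subnets (208.69.0.0 vs 34.178.0.0)


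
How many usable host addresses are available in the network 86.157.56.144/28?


Host bits = 32 - 28 = 4
Total addresses = 2^4 = 16
Usable = total - 2 (network and broadcast)
Usable hosts: 14


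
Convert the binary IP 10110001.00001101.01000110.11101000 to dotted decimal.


10110001 = 177
00001101 = 13
01000110 = 70
11101000 = 232
IP: 177.13.70.232


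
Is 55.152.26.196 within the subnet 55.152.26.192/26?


Subnet network: 55.152.26.192
Test IP AND mask: 55.152.26.192
Yes, 55.152.26.196 is in 55.152.26.192/26


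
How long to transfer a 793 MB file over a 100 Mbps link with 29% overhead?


Effective throughput = 100 * (1 - 29/100) = 71 Mbps
File size in Mb = 793 * 8 = 6344 Mb
Time = 6344 / 71
Time = 89.3521 seconds


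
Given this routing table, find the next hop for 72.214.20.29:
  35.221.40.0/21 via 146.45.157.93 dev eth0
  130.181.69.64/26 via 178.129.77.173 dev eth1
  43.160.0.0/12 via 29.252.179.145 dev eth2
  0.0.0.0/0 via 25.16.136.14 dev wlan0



Longest prefix match for 72.214.20.29:
  /21 35.221.40.0: no
  /26 130.181.69.64: no
  /12 43.160.0.0: no
  /0 0.0.0.0: MATCH
Selected: next-hop 25.16.136.14 via wlan0 (matched /0)


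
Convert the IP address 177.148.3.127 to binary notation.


177 = 10110001
148 = 10010100
3 = 00000011
127 = 01111111
Binary: 10110001.10010100.00000011.01111111


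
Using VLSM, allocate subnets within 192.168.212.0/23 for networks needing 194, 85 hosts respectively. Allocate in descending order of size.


194 hosts -> /24 (254 usable): 192.168.212.0/24
85 hosts -> /25 (126 usable): 192.168.213.0/25
Allocation: 192.168.212.0/24 (194 hosts, 254 usable); 192.168.213.0/25 (85 hosts, 126 usable)


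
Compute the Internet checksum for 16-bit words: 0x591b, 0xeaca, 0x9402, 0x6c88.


Sum all words (with carry folding):
+ 0x591b = 0x591b
+ 0xeaca = 0x43e6
+ 0x9402 = 0xd7e8
+ 0x6c88 = 0x4471
One's complement: ~0x4471
Checksum = 0xbb8e


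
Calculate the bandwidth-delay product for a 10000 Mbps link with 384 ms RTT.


BDP = bandwidth * RTT
= 10000 Mbps * 384 ms
= 10000 * 1e6 * 384 / 1000 bits
= 3840000000 bits
= 480000000 bytes
= 468750 KB
BDP = 3840000000 bits (480000000 bytes)


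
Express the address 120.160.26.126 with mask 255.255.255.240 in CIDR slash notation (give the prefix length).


Binary: 11111111.11111111.11111111.11110000
Count leading 1s
Prefix: /28


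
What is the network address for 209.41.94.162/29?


IP:   11010001.00101001.01011110.10100010
Mask: 11111111.11111111.11111111.11111000
AND operation:
Net:  11010001.00101001.01011110.10100000
Network: 209.41.94.160/29


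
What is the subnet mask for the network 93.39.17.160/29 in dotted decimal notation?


/29 means 29 network bits, 3 host bits
Binary: 11111111111111111111111111111000
Mask: 255.255.255.248


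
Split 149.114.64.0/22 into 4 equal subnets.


New prefix = 22 + 2 = 24
Each subnet has 256 addresses
  149.114.64.0/24
  149.114.65.0/24
  149.114.66.0/24
  149.114.67.0/24
Subnets: 149.114.64.0/24, 149.114.65.0/24, 149.114.66.0/24, 149.114.67.0/24


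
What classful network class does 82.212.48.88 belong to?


First octet: 82
Binary: 01010010
0xxxxxxx -> Class A (1-126)
Class A, default mask 255.0.0.0 (/8)


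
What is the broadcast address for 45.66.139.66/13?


Network: 45.64.0.0/13
Host bits = 19
Set all host bits to 1:
Broadcast: 45.71.255.255


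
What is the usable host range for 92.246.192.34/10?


Network: 92.192.0.0
Broadcast: 92.255.255.255
First usable = network + 1
Last usable = broadcast - 1
Range: 92.192.0.1 to 92.255.255.254


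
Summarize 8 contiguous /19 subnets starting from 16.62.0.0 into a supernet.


Original prefix: /19
Number of subnets: 8 = 2^3
New prefix = 19 - 3 = 16
Supernet: 16.62.0.0/16


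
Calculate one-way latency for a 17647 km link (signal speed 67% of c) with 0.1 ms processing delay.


Speed = 0.67 * 3e5 km/s = 201000 km/s
Propagation delay = 17647 / 201000 = 0.0878 s = 87.796 ms
Processing delay = 0.1 ms
Total one-way latency = 87.896 ms


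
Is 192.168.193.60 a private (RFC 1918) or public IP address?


RFC 1918 private ranges:
  10.0.0.0/8 (10.0.0.0 - 10.255.255.255)
  172.16.0.0/12 (172.16.0.0 - 172.31.255.255)
  192.168.0.0/16 (192.168.0.0 - 192.168.255.255)
Private (in 192.168.0.0/16)


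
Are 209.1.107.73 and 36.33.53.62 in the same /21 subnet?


Mask: 255.255.248.0
209.1.107.73 AND mask = 209.1.104.0
36.33.53.62 AND mask = 36.33.48.0
No, different subnets (209.1.104.0 vs 36.33.48.0)


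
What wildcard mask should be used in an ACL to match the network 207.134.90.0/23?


Subnet mask: 255.255.254.0
Wildcard = 255.255.255.255 - subnet mask
255 - 255 = 0
255 - 255 = 0
255 - 254 = 1
255 - 0 = 255
Wildcard: 0.0.1.255


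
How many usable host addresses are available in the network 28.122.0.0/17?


Host bits = 32 - 17 = 15
Total addresses = 2^15 = 32768
Usable = total - 2 (network and broadcast)
Usable hosts: 32766


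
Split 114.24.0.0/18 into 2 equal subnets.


New prefix = 18 + 1 = 19
Each subnet has 8192 addresses
  114.24.0.0/19
  114.24.32.0/19
Subnets: 114.24.0.0/19, 114.24.32.0/19


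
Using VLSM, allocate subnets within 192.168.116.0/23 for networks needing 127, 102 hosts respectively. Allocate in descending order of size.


127 hosts -> /24 (254 usable): 192.168.116.0/24
102 hosts -> /25 (126 usable): 192.168.117.0/25
Allocation: 192.168.116.0/24 (127 hosts, 254 usable); 192.168.117.0/25 (102 hosts, 126 usable)


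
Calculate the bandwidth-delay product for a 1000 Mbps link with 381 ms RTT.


BDP = bandwidth * RTT
= 1000 Mbps * 381 ms
= 1000 * 1e6 * 381 / 1000 bits
= 381000000 bits
= 47625000 bytes
= 46508.7891 KB
BDP = 381000000 bits (47625000 bytes)


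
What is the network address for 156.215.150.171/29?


IP:   10011100.11010111.10010110.10101011
Mask: 11111111.11111111.11111111.11111000
AND operation:
Net:  10011100.11010111.10010110.10101000
Network: 156.215.150.168/29


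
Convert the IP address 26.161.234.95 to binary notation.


26 = 00011010
161 = 10100001
234 = 11101010
95 = 01011111
Binary: 00011010.10100001.11101010.01011111


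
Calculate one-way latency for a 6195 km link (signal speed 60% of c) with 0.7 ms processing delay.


Speed = 0.6 * 3e5 km/s = 180000 km/s
Propagation delay = 6195 / 180000 = 0.0344 s = 34.4167 ms
Processing delay = 0.7 ms
Total one-way latency = 35.1167 ms


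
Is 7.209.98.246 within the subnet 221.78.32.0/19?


Subnet network: 221.78.32.0
Test IP AND mask: 7.209.96.0
No, 7.209.98.246 is not in 221.78.32.0/19


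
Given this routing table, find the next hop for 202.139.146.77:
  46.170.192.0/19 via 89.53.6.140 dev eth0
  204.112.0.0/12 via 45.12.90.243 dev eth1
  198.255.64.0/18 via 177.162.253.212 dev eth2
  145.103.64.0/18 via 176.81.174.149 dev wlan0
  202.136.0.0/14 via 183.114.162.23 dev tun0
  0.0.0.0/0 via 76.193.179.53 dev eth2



Longest prefix match for 202.139.146.77:
  /19 46.170.192.0: no
  /12 204.112.0.0: no
  /18 198.255.64.0: no
  /18 145.103.64.0: no
  /14 202.136.0.0: MATCH
  /0 0.0.0.0: MATCH
Selected: next-hop 183.114.162.23 via tun0 (matched /14)


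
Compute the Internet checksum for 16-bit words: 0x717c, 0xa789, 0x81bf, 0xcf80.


Sum all words (with carry folding):
+ 0x717c = 0x717c
+ 0xa789 = 0x1906
+ 0x81bf = 0x9ac5
+ 0xcf80 = 0x6a46
One's complement: ~0x6a46
Checksum = 0x95b9


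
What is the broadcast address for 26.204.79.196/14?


Network: 26.204.0.0/14
Host bits = 18
Set all host bits to 1:
Broadcast: 26.207.255.255


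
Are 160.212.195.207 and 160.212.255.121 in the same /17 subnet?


Mask: 255.255.128.0
160.212.195.207 AND mask = 160.212.128.0
160.212.255.121 AND mask = 160.212.128.0
Yes, same subnet (160.212.128.0)


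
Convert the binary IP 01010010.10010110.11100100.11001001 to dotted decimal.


01010010 = 82
10010110 = 150
11100100 = 228
11001001 = 201
IP: 82.150.228.201


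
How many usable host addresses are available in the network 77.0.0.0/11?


Host bits = 32 - 11 = 21
Total addresses = 2^21 = 2097152
Usable = total - 2 (network and broadcast)
Usable hosts: 2097150


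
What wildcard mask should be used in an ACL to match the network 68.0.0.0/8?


Subnet mask: 255.0.0.0
Wildcard = 255.255.255.255 - subnet mask
255 - 255 = 0
255 - 0 = 255
255 - 0 = 255
255 - 0 = 255
Wildcard: 0.255.255.255


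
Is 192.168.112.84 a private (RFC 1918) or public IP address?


RFC 1918 private ranges:
  10.0.0.0/8 (10.0.0.0 - 10.255.255.255)
  172.16.0.0/12 (172.16.0.0 - 172.31.255.255)
  192.168.0.0/16 (192.168.0.0 - 192.168.255.255)
Private (in 192.168.0.0/16)


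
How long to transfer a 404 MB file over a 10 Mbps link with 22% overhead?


Effective throughput = 10 * (1 - 22/100) = 7.8 Mbps
File size in Mb = 404 * 8 = 3232 Mb
Time = 3232 / 7.8
Time = 414.359 seconds


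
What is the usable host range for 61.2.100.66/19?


Network: 61.2.96.0
Broadcast: 61.2.127.255
First usable = network + 1
Last usable = broadcast - 1
Range: 61.2.96.1 to 61.2.127.254


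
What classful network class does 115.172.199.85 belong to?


First octet: 115
Binary: 01110011
0xxxxxxx -> Class A (1-126)
Class A, default mask 255.0.0.0 (/8)


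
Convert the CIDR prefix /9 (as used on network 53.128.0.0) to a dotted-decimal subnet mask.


/9 means 9 network bits, 23 host bits
Binary: 11111111100000000000000000000000
Mask: 255.128.0.0


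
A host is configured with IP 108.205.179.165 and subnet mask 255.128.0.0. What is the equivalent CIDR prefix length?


Binary: 11111111.10000000.00000000.00000000
Count leading 1s
Prefix: /9


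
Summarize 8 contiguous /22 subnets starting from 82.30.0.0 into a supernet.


Original prefix: /22
Number of subnets: 8 = 2^3
New prefix = 22 - 3 = 19
Supernet: 82.30.0.0/19


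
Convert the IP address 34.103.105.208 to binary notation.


34 = 00100010
103 = 01100111
105 = 01101001
208 = 11010000
Binary: 00100010.01100111.01101001.11010000


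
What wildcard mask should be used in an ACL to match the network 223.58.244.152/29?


Subnet mask: 255.255.255.248
Wildcard = 255.255.255.255 - subnet mask
255 - 255 = 0
255 - 255 = 0
255 - 255 = 0
255 - 248 = 7
Wildcard: 0.0.0.7


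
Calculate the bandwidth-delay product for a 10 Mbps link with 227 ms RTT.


BDP = bandwidth * RTT
= 10 Mbps * 227 ms
= 10 * 1e6 * 227 / 1000 bits
= 2270000 bits
= 283750 bytes
= 277.0996 KB
BDP = 2270000 bits (283750 bytes)


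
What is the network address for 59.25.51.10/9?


IP:   00111011.00011001.00110011.00001010
Mask: 11111111.10000000.00000000.00000000
AND operation:
Net:  00111011.00000000.00000000.00000000
Network: 59.0.0.0/9


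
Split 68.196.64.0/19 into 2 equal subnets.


New prefix = 19 + 1 = 20
Each subnet has 4096 addresses
  68.196.64.0/20
  68.196.80.0/20
Subnets: 68.196.64.0/20, 68.196.80.0/20


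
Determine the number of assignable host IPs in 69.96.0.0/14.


Host bits = 32 - 14 = 18
Total addresses = 2^18 = 262144
Usable = total - 2 (network and broadcast)
Usable hosts: 262142


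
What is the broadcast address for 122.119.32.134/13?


Network: 122.112.0.0/13
Host bits = 19
Set all host bits to 1:
Broadcast: 122.119.255.255


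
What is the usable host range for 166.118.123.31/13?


Network: 166.112.0.0
Broadcast: 166.119.255.255
First usable = network + 1
Last usable = broadcast - 1
Range: 166.112.0.1 to 166.119.255.254


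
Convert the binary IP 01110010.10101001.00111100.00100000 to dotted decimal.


01110010 = 114
10101001 = 169
00111100 = 60
00100000 = 32
IP: 114.169.60.32


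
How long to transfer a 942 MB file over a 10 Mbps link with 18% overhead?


Effective throughput = 10 * (1 - 18/100) = 8.2 Mbps
File size in Mb = 942 * 8 = 7536 Mb
Time = 7536 / 8.2
Time = 919.0244 seconds


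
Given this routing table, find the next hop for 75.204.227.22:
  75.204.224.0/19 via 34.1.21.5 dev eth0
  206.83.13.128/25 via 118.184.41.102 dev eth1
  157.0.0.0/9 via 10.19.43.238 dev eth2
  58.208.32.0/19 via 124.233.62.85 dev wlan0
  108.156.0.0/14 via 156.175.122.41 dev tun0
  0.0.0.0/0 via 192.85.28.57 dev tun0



Longest prefix match for 75.204.227.22:
  /19 75.204.224.0: MATCH
  /25 206.83.13.128: no
  /9 157.0.0.0: no
  /19 58.208.32.0: no
  /14 108.156.0.0: no
  /0 0.0.0.0: MATCH
Selected: next-hop 34.1.21.5 via eth0 (matched /19)


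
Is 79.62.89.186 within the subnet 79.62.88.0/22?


Subnet network: 79.62.88.0
Test IP AND mask: 79.62.88.0
Yes, 79.62.89.186 is in 79.62.88.0/22


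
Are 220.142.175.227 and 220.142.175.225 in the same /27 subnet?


Mask: 255.255.255.224
220.142.175.227 AND mask = 220.142.175.224
220.142.175.225 AND mask = 220.142.175.224
Yes, same subnet (220.142.175.224)


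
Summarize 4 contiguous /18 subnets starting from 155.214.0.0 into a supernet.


Original prefix: /18
Number of subnets: 4 = 2^2
New prefix = 18 - 2 = 16
Supernet: 155.214.0.0/16


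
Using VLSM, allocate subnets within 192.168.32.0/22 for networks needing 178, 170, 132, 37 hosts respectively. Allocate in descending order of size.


178 hosts -> /24 (254 usable): 192.168.32.0/24
170 hosts -> /24 (254 usable): 192.168.33.0/24
132 hosts -> /24 (254 usable): 192.168.34.0/24
37 hosts -> /26 (62 usable): 192.168.35.0/26
Allocation: 192.168.32.0/24 (178 hosts, 254 usable); 192.168.33.0/24 (170 hosts, 254 usable); 192.168.34.0/24 (132 hosts, 254 usable); 192.168.35.0/26 (37 hosts, 62 usable)


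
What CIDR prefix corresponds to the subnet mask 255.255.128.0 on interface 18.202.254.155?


Binary: 11111111.11111111.10000000.00000000
Count leading 1s
Prefix: /17


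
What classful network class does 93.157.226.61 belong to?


First octet: 93
Binary: 01011101
0xxxxxxx -> Class A (1-126)
Class A, default mask 255.0.0.0 (/8)


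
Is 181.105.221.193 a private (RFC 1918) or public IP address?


RFC 1918 private ranges:
  10.0.0.0/8 (10.0.0.0 - 10.255.255.255)
  172.16.0.0/12 (172.16.0.0 - 172.31.255.255)
  192.168.0.0/16 (192.168.0.0 - 192.168.255.255)
Public (not in any RFC 1918 range)


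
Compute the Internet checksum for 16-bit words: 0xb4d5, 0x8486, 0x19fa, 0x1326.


Sum all words (with carry folding):
+ 0xb4d5 = 0xb4d5
+ 0x8486 = 0x395c
+ 0x19fa = 0x5356
+ 0x1326 = 0x667c
One's complement: ~0x667c
Checksum = 0x9983


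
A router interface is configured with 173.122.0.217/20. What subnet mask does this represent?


/20 means 20 network bits, 12 host bits
Binary: 11111111111111111111000000000000
Mask: 255.255.240.0


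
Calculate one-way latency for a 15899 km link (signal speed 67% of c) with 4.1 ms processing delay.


Speed = 0.67 * 3e5 km/s = 201000 km/s
Propagation delay = 15899 / 201000 = 0.0791 s = 79.0995 ms
Processing delay = 4.1 ms
Total one-way latency = 83.1995 ms


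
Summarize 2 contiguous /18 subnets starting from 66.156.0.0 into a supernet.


Original prefix: /18
Number of subnets: 2 = 2^1
New prefix = 18 - 1 = 17
Supernet: 66.156.0.0/17


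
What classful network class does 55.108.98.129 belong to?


First octet: 55
Binary: 00110111
0xxxxxxx -> Class A (1-126)
Class A, default mask 255.0.0.0 (/8)


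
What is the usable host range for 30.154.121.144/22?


Network: 30.154.120.0
Broadcast: 30.154.123.255
First usable = network + 1
Last usable = broadcast - 1
Range: 30.154.120.1 to 30.154.123.254


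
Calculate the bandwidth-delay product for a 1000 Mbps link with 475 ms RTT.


BDP = bandwidth * RTT
= 1000 Mbps * 475 ms
= 1000 * 1e6 * 475 / 1000 bits
= 475000000 bits
= 59375000 bytes
= 57983.3984 KB
BDP = 475000000 bits (59375000 bytes)
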